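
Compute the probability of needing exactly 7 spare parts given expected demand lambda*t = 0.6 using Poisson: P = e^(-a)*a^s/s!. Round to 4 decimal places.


a = 0.6, s = 7
e^(-a) = e^(-0.6) = 0.5488
a^s = 0.6^7 = 0.028
s! = 5040
P = 0.5488 * 0.028 / 5040
P = 0.0

0.0


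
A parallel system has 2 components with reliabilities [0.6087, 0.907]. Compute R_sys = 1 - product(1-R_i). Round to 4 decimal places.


Components: [0.6087, 0.907]
(1 - 0.6087) = 0.3913, running product = 0.3913
(1 - 0.907) = 0.093, running product = 0.0364
Product of (1-R_i) = 0.0364
R_sys = 1 - 0.0364 = 0.9636

0.9636


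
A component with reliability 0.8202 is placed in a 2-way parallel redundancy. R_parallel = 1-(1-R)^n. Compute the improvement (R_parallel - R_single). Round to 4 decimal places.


R_single = 0.8202, n = 2
1 - R_single = 0.1798
(1 - R_single)^n = 0.1798^2 = 0.0323
R_parallel = 1 - 0.0323 = 0.9677
Improvement = 0.9677 - 0.8202
Improvement = 0.1475

0.1475


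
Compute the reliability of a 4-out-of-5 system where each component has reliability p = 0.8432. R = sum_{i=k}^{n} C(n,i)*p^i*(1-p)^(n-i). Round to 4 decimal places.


k = 4, n = 5, p = 0.8432
i=4: C(5,4)=5 * 0.8432^4 * 0.1568^1 = 0.3963
i=5: C(5,5)=1 * 0.8432^5 * 0.1568^0 = 0.4262
R = sum of terms = 0.8226

0.8226


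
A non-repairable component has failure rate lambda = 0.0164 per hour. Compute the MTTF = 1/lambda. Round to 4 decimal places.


lambda = 0.0164
MTTF = 1 / 0.0164
MTTF = 60.9756

60.9756


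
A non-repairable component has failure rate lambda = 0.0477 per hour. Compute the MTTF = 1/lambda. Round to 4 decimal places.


lambda = 0.0477
MTTF = 1 / 0.0477
MTTF = 20.9644

20.9644


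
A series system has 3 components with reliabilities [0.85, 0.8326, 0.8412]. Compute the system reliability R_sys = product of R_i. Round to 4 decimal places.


Components: [0.85, 0.8326, 0.8412]
After component 1 (R=0.85): product = 0.85
After component 2 (R=0.8326): product = 0.7077
After component 3 (R=0.8412): product = 0.5953
R_sys = 0.5953

0.5953


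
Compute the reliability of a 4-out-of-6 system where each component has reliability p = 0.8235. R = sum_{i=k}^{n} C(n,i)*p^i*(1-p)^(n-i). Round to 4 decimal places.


k = 4, n = 6, p = 0.8235
i=4: C(6,4)=15 * 0.8235^4 * 0.1765^2 = 0.2149
i=5: C(6,5)=6 * 0.8235^5 * 0.1765^1 = 0.4011
i=6: C(6,6)=1 * 0.8235^6 * 0.1765^0 = 0.3119
R = sum of terms = 0.9278

0.9278


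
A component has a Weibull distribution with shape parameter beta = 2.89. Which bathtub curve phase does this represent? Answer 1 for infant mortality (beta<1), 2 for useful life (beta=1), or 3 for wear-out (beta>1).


beta = 2.89
Compare beta to 1:
beta < 1 => infant mortality (phase 1)
beta = 1 => useful life (phase 2)
beta > 1 => wear-out (phase 3)
Since beta = 2.89, this is wear-out (increasing failure rate)
Phase = 3

3


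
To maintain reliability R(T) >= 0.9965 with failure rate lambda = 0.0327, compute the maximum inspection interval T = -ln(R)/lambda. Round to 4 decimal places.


R_target = 0.9965
lambda = 0.0327
-ln(0.9965) = 0.0035
T = 0.0035 / 0.0327
T = 0.1072

0.1072


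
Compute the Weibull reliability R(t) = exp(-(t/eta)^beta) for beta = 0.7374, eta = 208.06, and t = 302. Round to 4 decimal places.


beta = 0.7374, eta = 208.06, t = 302
t/eta = 302 / 208.06 = 1.4515
(t/eta)^beta = 1.4515^0.7374 = 1.3162
R(t) = exp(-1.3162)
R(t) = 0.2681

0.2681


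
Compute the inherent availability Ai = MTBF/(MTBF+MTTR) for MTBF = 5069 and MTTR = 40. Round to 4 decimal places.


MTBF = 5069
MTTR = 40
MTBF + MTTR = 5109
Ai = 5069 / 5109
Ai = 0.9922

0.9922


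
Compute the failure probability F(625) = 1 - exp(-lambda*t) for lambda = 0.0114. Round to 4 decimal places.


lambda = 0.0114, t = 625
lambda * t = 7.125
exp(-7.125) = 0.0008
F(t) = 1 - 0.0008
F(t) = 0.9992

0.9992


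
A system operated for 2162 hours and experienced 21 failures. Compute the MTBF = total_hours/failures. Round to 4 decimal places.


total_hours = 2162
failures = 21
MTBF = 2162 / 21
MTBF = 102.9524

102.9524


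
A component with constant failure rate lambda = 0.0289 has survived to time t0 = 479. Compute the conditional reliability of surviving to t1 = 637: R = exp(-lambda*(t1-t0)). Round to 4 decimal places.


lambda = 0.0289
t0 = 479, t1 = 637
t1 - t0 = 158
lambda * (t1-t0) = 0.0289 * 158 = 4.5662
R = exp(-4.5662)
R = 0.0104

0.0104


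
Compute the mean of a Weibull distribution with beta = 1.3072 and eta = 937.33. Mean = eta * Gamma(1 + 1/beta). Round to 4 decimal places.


beta = 1.3072, eta = 937.33
1/beta = 0.765
1 + 1/beta = 1.765
Gamma(1.765) = 0.9226
Mean = 937.33 * 0.9226
Mean = 864.7413

864.7413


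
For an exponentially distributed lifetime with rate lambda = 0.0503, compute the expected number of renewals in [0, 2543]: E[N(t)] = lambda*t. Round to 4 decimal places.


lambda = 0.0503
t = 2543
E[N(t)] = lambda * t
E[N(t)] = 0.0503 * 2543
E[N(t)] = 127.9129

127.9129


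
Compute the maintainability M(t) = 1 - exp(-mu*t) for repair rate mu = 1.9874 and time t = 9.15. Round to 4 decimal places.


mu = 1.9874, t = 9.15
mu * t = 1.9874 * 9.15 = 18.1847
exp(-18.1847) = 0.0
M(t) = 1 - 0.0
M(t) = 1.0

1.0


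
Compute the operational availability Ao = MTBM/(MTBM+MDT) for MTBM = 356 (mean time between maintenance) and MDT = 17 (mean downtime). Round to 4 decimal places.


MTBM = 356
MDT = 17
MTBM + MDT = 373
Ao = 356 / 373
Ao = 0.9544

0.9544


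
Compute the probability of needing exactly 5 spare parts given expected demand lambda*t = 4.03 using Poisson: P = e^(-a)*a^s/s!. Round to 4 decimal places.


a = 4.03, s = 5
e^(-a) = e^(-4.03) = 0.0178
a^s = 4.03^5 = 1062.9803
s! = 120
P = 0.0178 * 1062.9803 / 120
P = 0.1574

0.1574


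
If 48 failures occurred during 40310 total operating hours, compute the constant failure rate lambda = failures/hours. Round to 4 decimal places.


failures = 48
total_hours = 40310
lambda = 48 / 40310
lambda = 0.0012

0.0012


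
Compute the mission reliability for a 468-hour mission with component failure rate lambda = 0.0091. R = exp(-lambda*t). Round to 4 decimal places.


lambda = 0.0091
mission_time = 468
lambda * t = 0.0091 * 468 = 4.2588
R = exp(-4.2588)
R = 0.0141

0.0141


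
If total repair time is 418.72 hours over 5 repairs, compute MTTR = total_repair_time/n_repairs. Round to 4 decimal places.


total_repair_time = 418.72
n_repairs = 5
MTTR = 418.72 / 5
MTTR = 83.744

83.744


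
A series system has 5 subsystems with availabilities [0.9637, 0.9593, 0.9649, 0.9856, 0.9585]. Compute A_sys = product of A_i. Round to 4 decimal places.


Subsystems: [0.9637, 0.9593, 0.9649, 0.9856, 0.9585]
After subsystem 1 (A=0.9637): product = 0.9637
After subsystem 2 (A=0.9593): product = 0.9245
After subsystem 3 (A=0.9649): product = 0.892
After subsystem 4 (A=0.9856): product = 0.8792
After subsystem 5 (A=0.9585): product = 0.8427
A_sys = 0.8427

0.8427


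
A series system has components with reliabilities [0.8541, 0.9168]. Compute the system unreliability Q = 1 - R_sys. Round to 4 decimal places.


Components: [0.8541, 0.9168]
After component 1: product = 0.8541
After component 2: product = 0.783
R_sys = 0.783
Q = 1 - 0.783 = 0.217

0.217


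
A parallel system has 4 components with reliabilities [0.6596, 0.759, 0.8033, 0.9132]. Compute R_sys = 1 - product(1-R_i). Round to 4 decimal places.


Components: [0.6596, 0.759, 0.8033, 0.9132]
(1 - 0.6596) = 0.3404, running product = 0.3404
(1 - 0.759) = 0.241, running product = 0.082
(1 - 0.8033) = 0.1967, running product = 0.0161
(1 - 0.9132) = 0.0868, running product = 0.0014
Product of (1-R_i) = 0.0014
R_sys = 1 - 0.0014 = 0.9986

0.9986


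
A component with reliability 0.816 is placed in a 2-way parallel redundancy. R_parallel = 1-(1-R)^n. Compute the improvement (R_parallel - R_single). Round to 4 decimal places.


R_single = 0.816, n = 2
1 - R_single = 0.184
(1 - R_single)^n = 0.184^2 = 0.0339
R_parallel = 1 - 0.0339 = 0.9661
Improvement = 0.9661 - 0.816
Improvement = 0.1501

0.1501


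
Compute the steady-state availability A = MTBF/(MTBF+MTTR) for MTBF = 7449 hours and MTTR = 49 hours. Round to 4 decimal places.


MTBF = 7449
MTTR = 49
MTBF + MTTR = 7498
A = 7449 / 7498
A = 0.9935

0.9935


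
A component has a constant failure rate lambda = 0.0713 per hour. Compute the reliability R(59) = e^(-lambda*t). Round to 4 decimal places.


lambda = 0.0713
t = 59
lambda * t = 4.2067
R(t) = e^(-4.2067)
R(t) = 0.0149

0.0149


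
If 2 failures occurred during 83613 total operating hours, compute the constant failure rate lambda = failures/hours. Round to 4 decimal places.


failures = 2
total_hours = 83613
lambda = 2 / 83613
lambda = 0.0

0.0


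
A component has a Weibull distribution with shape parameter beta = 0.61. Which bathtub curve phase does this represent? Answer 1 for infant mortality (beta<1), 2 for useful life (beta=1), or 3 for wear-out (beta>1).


beta = 0.61
Compare beta to 1:
beta < 1 => infant mortality (phase 1)
beta = 1 => useful life (phase 2)
beta > 1 => wear-out (phase 3)
Since beta = 0.61, this is infant mortality (decreasing failure rate)
Phase = 1

1


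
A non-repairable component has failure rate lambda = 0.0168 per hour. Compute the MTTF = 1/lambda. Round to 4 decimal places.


lambda = 0.0168
MTTF = 1 / 0.0168
MTTF = 59.5238

59.5238


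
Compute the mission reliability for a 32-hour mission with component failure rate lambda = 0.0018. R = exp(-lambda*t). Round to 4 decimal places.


lambda = 0.0018
mission_time = 32
lambda * t = 0.0018 * 32 = 0.0576
R = exp(-0.0576)
R = 0.944

0.944


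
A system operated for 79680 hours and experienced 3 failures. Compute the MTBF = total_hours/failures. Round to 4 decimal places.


total_hours = 79680
failures = 3
MTBF = 79680 / 3
MTBF = 26560.0

26560.0


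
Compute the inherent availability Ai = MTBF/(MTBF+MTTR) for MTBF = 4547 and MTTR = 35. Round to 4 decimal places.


MTBF = 4547
MTTR = 35
MTBF + MTTR = 4582
Ai = 4547 / 4582
Ai = 0.9924

0.9924


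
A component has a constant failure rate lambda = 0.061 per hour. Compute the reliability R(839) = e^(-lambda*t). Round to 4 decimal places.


lambda = 0.061
t = 839
lambda * t = 51.179
R(t) = e^(-51.179)
R(t) = 0.0

0.0


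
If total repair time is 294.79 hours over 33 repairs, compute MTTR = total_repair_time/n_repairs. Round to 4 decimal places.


total_repair_time = 294.79
n_repairs = 33
MTTR = 294.79 / 33
MTTR = 8.933

8.933


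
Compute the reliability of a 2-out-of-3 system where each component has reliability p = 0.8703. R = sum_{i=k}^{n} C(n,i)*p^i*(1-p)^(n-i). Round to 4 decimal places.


k = 2, n = 3, p = 0.8703
i=2: C(3,2)=3 * 0.8703^2 * 0.1297^1 = 0.2947
i=3: C(3,3)=1 * 0.8703^3 * 0.1297^0 = 0.6592
R = sum of terms = 0.9539

0.9539


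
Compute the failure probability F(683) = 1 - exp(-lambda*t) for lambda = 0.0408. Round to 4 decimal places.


lambda = 0.0408, t = 683
lambda * t = 27.8664
exp(-27.8664) = 0.0
F(t) = 1 - 0.0
F(t) = 1.0

1.0


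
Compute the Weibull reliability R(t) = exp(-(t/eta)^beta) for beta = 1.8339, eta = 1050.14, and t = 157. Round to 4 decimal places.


beta = 1.8339, eta = 1050.14, t = 157
t/eta = 157 / 1050.14 = 0.1495
(t/eta)^beta = 0.1495^1.8339 = 0.0306
R(t) = exp(-0.0306)
R(t) = 0.9698

0.9698


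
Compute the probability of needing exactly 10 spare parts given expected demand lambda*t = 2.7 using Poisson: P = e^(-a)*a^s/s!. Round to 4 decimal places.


a = 2.7, s = 10
e^(-a) = e^(-2.7) = 0.0672
a^s = 2.7^10 = 20589.1132
s! = 3628800
P = 0.0672 * 20589.1132 / 3628800
P = 0.0004

0.0004


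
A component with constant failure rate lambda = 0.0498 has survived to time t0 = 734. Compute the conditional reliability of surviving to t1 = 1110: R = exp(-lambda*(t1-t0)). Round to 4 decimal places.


lambda = 0.0498
t0 = 734, t1 = 1110
t1 - t0 = 376
lambda * (t1-t0) = 0.0498 * 376 = 18.7248
R = exp(-18.7248)
R = 0.0

0.0


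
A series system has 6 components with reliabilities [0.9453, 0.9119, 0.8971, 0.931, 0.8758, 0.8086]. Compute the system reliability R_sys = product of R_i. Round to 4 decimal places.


Components: [0.9453, 0.9119, 0.8971, 0.931, 0.8758, 0.8086]
After component 1 (R=0.9453): product = 0.9453
After component 2 (R=0.9119): product = 0.862
After component 3 (R=0.8971): product = 0.7733
After component 4 (R=0.931): product = 0.72
After component 5 (R=0.8758): product = 0.6305
After component 6 (R=0.8086): product = 0.5099
R_sys = 0.5099

0.5099


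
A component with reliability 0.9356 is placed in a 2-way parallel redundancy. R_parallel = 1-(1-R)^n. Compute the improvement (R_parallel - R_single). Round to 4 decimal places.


R_single = 0.9356, n = 2
1 - R_single = 0.0644
(1 - R_single)^n = 0.0644^2 = 0.0041
R_parallel = 1 - 0.0041 = 0.9959
Improvement = 0.9959 - 0.9356
Improvement = 0.0603

0.0603


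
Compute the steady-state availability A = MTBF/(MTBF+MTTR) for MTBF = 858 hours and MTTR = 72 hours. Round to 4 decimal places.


MTBF = 858
MTTR = 72
MTBF + MTTR = 930
A = 858 / 930
A = 0.9226

0.9226


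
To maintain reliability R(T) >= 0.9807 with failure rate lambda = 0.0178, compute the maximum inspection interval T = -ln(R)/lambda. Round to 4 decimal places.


R_target = 0.9807
lambda = 0.0178
-ln(0.9807) = 0.0195
T = 0.0195 / 0.0178
T = 1.0949

1.0949


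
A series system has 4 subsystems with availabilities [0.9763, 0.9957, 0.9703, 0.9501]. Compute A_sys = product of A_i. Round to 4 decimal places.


Subsystems: [0.9763, 0.9957, 0.9703, 0.9501]
After subsystem 1 (A=0.9763): product = 0.9763
After subsystem 2 (A=0.9957): product = 0.9721
After subsystem 3 (A=0.9703): product = 0.9432
After subsystem 4 (A=0.9501): product = 0.8962
A_sys = 0.8962

0.8962


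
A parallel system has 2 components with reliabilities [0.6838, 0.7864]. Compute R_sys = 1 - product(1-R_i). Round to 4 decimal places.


Components: [0.6838, 0.7864]
(1 - 0.6838) = 0.3162, running product = 0.3162
(1 - 0.7864) = 0.2136, running product = 0.0675
Product of (1-R_i) = 0.0675
R_sys = 1 - 0.0675 = 0.9325

0.9325


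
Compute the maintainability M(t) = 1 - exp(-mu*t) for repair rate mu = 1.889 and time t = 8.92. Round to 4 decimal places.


mu = 1.889, t = 8.92
mu * t = 1.889 * 8.92 = 16.8499
exp(-16.8499) = 0.0
M(t) = 1 - 0.0
M(t) = 1.0

1.0


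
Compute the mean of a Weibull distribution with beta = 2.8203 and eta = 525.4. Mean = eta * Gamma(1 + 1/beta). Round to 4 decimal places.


beta = 2.8203, eta = 525.4
1/beta = 0.3546
1 + 1/beta = 1.3546
Gamma(1.3546) = 0.8907
Mean = 525.4 * 0.8907
Mean = 467.9724

467.9724


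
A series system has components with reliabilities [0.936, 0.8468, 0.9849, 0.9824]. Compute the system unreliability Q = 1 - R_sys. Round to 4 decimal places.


Components: [0.936, 0.8468, 0.9849, 0.9824]
After component 1: product = 0.936
After component 2: product = 0.7926
After component 3: product = 0.7806
After component 4: product = 0.7669
R_sys = 0.7669
Q = 1 - 0.7669 = 0.2331

0.2331


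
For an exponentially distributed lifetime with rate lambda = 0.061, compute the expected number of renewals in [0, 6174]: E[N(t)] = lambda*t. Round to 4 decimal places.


lambda = 0.061
t = 6174
E[N(t)] = lambda * t
E[N(t)] = 0.061 * 6174
E[N(t)] = 376.614

376.614


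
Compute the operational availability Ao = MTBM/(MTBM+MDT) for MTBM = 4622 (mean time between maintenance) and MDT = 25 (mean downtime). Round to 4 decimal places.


MTBM = 4622
MDT = 25
MTBM + MDT = 4647
Ao = 4622 / 4647
Ao = 0.9946

0.9946


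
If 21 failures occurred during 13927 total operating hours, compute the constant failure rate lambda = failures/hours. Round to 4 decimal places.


failures = 21
total_hours = 13927
lambda = 21 / 13927
lambda = 0.0015

0.0015


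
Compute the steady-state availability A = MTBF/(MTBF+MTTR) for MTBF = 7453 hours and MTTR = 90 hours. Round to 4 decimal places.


MTBF = 7453
MTTR = 90
MTBF + MTTR = 7543
A = 7453 / 7543
A = 0.9881

0.9881


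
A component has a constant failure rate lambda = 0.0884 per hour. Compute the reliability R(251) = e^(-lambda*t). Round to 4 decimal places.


lambda = 0.0884
t = 251
lambda * t = 22.1884
R(t) = e^(-22.1884)
R(t) = 0.0

0.0


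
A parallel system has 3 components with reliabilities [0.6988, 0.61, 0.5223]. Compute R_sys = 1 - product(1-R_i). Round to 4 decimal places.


Components: [0.6988, 0.61, 0.5223]
(1 - 0.6988) = 0.3012, running product = 0.3012
(1 - 0.61) = 0.39, running product = 0.1175
(1 - 0.5223) = 0.4777, running product = 0.0561
Product of (1-R_i) = 0.0561
R_sys = 1 - 0.0561 = 0.9439

0.9439


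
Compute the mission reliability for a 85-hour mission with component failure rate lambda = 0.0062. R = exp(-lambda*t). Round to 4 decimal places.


lambda = 0.0062
mission_time = 85
lambda * t = 0.0062 * 85 = 0.527
R = exp(-0.527)
R = 0.5904

0.5904


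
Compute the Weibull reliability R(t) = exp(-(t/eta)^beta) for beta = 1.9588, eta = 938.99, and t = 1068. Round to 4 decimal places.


beta = 1.9588, eta = 938.99, t = 1068
t/eta = 1068 / 938.99 = 1.1374
(t/eta)^beta = 1.1374^1.9588 = 1.2868
R(t) = exp(-1.2868)
R(t) = 0.2761

0.2761


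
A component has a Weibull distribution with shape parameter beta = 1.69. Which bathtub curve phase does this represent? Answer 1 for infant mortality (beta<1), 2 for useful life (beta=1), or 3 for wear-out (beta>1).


beta = 1.69
Compare beta to 1:
beta < 1 => infant mortality (phase 1)
beta = 1 => useful life (phase 2)
beta > 1 => wear-out (phase 3)
Since beta = 1.69, this is wear-out (increasing failure rate)
Phase = 3

3


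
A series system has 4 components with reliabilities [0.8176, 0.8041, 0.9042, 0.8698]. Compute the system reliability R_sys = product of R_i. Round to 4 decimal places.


Components: [0.8176, 0.8041, 0.9042, 0.8698]
After component 1 (R=0.8176): product = 0.8176
After component 2 (R=0.8041): product = 0.6574
After component 3 (R=0.9042): product = 0.5945
After component 4 (R=0.8698): product = 0.5171
R_sys = 0.5171

0.5171


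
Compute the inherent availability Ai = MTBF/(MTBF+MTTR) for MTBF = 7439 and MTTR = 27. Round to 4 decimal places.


MTBF = 7439
MTTR = 27
MTBF + MTTR = 7466
Ai = 7439 / 7466
Ai = 0.9964

0.9964


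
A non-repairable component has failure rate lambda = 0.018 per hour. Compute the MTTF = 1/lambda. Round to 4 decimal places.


lambda = 0.018
MTTF = 1 / 0.018
MTTF = 55.5556

55.5556


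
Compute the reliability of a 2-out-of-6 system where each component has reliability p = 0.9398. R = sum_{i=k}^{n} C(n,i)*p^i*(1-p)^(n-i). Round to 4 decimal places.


k = 2, n = 6, p = 0.9398
i=2: C(6,2)=15 * 0.9398^2 * 0.0602^4 = 0.0002
i=3: C(6,3)=20 * 0.9398^3 * 0.0602^3 = 0.0036
i=4: C(6,4)=15 * 0.9398^4 * 0.0602^2 = 0.0424
i=5: C(6,5)=6 * 0.9398^5 * 0.0602^1 = 0.2648
i=6: C(6,6)=1 * 0.9398^6 * 0.0602^0 = 0.689
R = sum of terms = 1.0

1.0


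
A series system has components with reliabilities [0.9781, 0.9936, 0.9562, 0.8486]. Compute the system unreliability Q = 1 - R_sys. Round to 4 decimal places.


Components: [0.9781, 0.9936, 0.9562, 0.8486]
After component 1: product = 0.9781
After component 2: product = 0.9718
After component 3: product = 0.9293
After component 4: product = 0.7886
R_sys = 0.7886
Q = 1 - 0.7886 = 0.2114

0.2114


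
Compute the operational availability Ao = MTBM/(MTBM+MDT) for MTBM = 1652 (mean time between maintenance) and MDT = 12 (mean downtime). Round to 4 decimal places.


MTBM = 1652
MDT = 12
MTBM + MDT = 1664
Ao = 1652 / 1664
Ao = 0.9928

0.9928


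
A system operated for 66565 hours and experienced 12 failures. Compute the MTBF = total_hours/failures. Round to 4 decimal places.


total_hours = 66565
failures = 12
MTBF = 66565 / 12
MTBF = 5547.0833

5547.0833


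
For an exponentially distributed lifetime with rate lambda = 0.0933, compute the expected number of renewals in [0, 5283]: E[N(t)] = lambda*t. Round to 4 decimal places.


lambda = 0.0933
t = 5283
E[N(t)] = lambda * t
E[N(t)] = 0.0933 * 5283
E[N(t)] = 492.9039

492.9039


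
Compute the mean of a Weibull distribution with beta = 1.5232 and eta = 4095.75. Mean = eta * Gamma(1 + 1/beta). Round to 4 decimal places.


beta = 1.5232, eta = 4095.75
1/beta = 0.6565
1 + 1/beta = 1.6565
Gamma(1.6565) = 0.9011
Mean = 4095.75 * 0.9011
Mean = 3690.7564

3690.7564


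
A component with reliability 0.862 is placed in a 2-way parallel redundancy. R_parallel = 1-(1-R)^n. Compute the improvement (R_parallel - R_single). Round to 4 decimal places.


R_single = 0.862, n = 2
1 - R_single = 0.138
(1 - R_single)^n = 0.138^2 = 0.019
R_parallel = 1 - 0.019 = 0.981
Improvement = 0.981 - 0.862
Improvement = 0.119

0.119


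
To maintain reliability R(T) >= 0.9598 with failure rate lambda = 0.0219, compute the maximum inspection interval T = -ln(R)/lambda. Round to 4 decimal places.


R_target = 0.9598
lambda = 0.0219
-ln(0.9598) = 0.041
T = 0.041 / 0.0219
T = 1.8735

1.8735


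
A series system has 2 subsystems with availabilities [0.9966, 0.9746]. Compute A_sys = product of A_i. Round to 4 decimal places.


Subsystems: [0.9966, 0.9746]
After subsystem 1 (A=0.9966): product = 0.9966
After subsystem 2 (A=0.9746): product = 0.9713
A_sys = 0.9713

0.9713


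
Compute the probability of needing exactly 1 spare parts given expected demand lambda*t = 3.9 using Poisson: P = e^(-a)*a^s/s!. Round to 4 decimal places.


a = 3.9, s = 1
e^(-a) = e^(-3.9) = 0.0202
a^s = 3.9^1 = 3.9
s! = 1
P = 0.0202 * 3.9 / 1
P = 0.0789

0.0789


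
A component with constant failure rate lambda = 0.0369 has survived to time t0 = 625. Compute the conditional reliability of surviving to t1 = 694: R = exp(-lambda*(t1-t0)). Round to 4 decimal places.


lambda = 0.0369
t0 = 625, t1 = 694
t1 - t0 = 69
lambda * (t1-t0) = 0.0369 * 69 = 2.5461
R = exp(-2.5461)
R = 0.0784

0.0784


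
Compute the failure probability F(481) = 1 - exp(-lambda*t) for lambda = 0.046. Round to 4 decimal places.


lambda = 0.046, t = 481
lambda * t = 22.126
exp(-22.126) = 0.0
F(t) = 1 - 0.0
F(t) = 1.0

1.0


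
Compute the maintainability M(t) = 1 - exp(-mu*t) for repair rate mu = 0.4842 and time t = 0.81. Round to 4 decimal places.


mu = 0.4842, t = 0.81
mu * t = 0.4842 * 0.81 = 0.3922
exp(-0.3922) = 0.6756
M(t) = 1 - 0.6756
M(t) = 0.3244

0.3244


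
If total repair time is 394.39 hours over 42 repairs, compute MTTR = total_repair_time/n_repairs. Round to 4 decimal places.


total_repair_time = 394.39
n_repairs = 42
MTTR = 394.39 / 42
MTTR = 9.3902

9.3902


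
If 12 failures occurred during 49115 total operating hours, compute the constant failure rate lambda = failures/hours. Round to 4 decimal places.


failures = 12
total_hours = 49115
lambda = 12 / 49115
lambda = 0.0002

0.0002


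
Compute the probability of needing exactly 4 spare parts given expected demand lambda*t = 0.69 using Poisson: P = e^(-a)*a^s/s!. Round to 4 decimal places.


a = 0.69, s = 4
e^(-a) = e^(-0.69) = 0.5016
a^s = 0.69^4 = 0.2267
s! = 24
P = 0.5016 * 0.2267 / 24
P = 0.0047

0.0047


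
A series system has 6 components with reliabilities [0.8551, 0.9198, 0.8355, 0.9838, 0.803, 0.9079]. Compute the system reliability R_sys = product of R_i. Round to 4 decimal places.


Components: [0.8551, 0.9198, 0.8355, 0.9838, 0.803, 0.9079]
After component 1 (R=0.8551): product = 0.8551
After component 2 (R=0.9198): product = 0.7865
After component 3 (R=0.8355): product = 0.6571
After component 4 (R=0.9838): product = 0.6465
After component 5 (R=0.803): product = 0.5191
After component 6 (R=0.9079): product = 0.4713
R_sys = 0.4713

0.4713


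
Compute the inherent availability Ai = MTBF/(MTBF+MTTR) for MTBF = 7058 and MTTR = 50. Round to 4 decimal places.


MTBF = 7058
MTTR = 50
MTBF + MTTR = 7108
Ai = 7058 / 7108
Ai = 0.993

0.993


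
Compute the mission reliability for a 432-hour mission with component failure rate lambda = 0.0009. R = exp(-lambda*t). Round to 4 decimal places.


lambda = 0.0009
mission_time = 432
lambda * t = 0.0009 * 432 = 0.3888
R = exp(-0.3888)
R = 0.6779

0.6779


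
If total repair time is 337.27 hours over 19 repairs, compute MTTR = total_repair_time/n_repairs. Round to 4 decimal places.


total_repair_time = 337.27
n_repairs = 19
MTTR = 337.27 / 19
MTTR = 17.7511

17.7511


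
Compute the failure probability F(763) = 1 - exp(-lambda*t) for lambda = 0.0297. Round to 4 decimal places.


lambda = 0.0297, t = 763
lambda * t = 22.6611
exp(-22.6611) = 0.0
F(t) = 1 - 0.0
F(t) = 1.0

1.0


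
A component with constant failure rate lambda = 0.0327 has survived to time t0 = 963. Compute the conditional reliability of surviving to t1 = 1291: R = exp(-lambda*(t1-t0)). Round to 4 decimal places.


lambda = 0.0327
t0 = 963, t1 = 1291
t1 - t0 = 328
lambda * (t1-t0) = 0.0327 * 328 = 10.7256
R = exp(-10.7256)
R = 0.0

0.0


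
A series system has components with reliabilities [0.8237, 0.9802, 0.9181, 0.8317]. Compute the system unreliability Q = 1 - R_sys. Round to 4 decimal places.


Components: [0.8237, 0.9802, 0.9181, 0.8317]
After component 1: product = 0.8237
After component 2: product = 0.8074
After component 3: product = 0.7413
After component 4: product = 0.6165
R_sys = 0.6165
Q = 1 - 0.6165 = 0.3835

0.3835


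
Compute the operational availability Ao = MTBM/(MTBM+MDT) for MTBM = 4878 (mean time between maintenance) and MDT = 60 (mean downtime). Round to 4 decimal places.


MTBM = 4878
MDT = 60
MTBM + MDT = 4938
Ao = 4878 / 4938
Ao = 0.9878

0.9878


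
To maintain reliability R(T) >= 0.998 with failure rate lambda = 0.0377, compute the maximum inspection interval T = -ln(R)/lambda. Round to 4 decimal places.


R_target = 0.998
lambda = 0.0377
-ln(0.998) = 0.002
T = 0.002 / 0.0377
T = 0.0531

0.0531


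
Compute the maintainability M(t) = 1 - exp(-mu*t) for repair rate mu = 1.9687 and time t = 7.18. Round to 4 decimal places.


mu = 1.9687, t = 7.18
mu * t = 1.9687 * 7.18 = 14.1353
exp(-14.1353) = 0.0
M(t) = 1 - 0.0
M(t) = 1.0

1.0


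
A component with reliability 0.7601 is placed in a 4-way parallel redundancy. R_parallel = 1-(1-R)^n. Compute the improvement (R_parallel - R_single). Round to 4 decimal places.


R_single = 0.7601, n = 4
1 - R_single = 0.2399
(1 - R_single)^n = 0.2399^4 = 0.0033
R_parallel = 1 - 0.0033 = 0.9967
Improvement = 0.9967 - 0.7601
Improvement = 0.2366

0.2366


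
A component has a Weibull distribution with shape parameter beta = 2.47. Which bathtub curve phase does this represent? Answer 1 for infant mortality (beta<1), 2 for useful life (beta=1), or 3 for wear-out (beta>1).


beta = 2.47
Compare beta to 1:
beta < 1 => infant mortality (phase 1)
beta = 1 => useful life (phase 2)
beta > 1 => wear-out (phase 3)
Since beta = 2.47, this is wear-out (increasing failure rate)
Phase = 3

3


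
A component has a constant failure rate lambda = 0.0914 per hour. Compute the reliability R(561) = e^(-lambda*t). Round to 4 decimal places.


lambda = 0.0914
t = 561
lambda * t = 51.2754
R(t) = e^(-51.2754)
R(t) = 0.0

0.0


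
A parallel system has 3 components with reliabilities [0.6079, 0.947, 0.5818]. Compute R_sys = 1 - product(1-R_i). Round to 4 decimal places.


Components: [0.6079, 0.947, 0.5818]
(1 - 0.6079) = 0.3921, running product = 0.3921
(1 - 0.947) = 0.053, running product = 0.0208
(1 - 0.5818) = 0.4182, running product = 0.0087
Product of (1-R_i) = 0.0087
R_sys = 1 - 0.0087 = 0.9913

0.9913


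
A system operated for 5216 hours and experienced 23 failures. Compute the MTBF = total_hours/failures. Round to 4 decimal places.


total_hours = 5216
failures = 23
MTBF = 5216 / 23
MTBF = 226.7826

226.7826


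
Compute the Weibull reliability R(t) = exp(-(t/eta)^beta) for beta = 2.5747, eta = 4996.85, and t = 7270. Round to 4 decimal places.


beta = 2.5747, eta = 4996.85, t = 7270
t/eta = 7270 / 4996.85 = 1.4549
(t/eta)^beta = 1.4549^2.5747 = 2.6258
R(t) = exp(-2.6258)
R(t) = 0.0724

0.0724


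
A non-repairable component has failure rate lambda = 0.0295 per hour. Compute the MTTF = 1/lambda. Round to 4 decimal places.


lambda = 0.0295
MTTF = 1 / 0.0295
MTTF = 33.8983

33.8983


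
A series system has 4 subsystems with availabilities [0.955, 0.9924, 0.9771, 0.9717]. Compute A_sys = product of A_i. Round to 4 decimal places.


Subsystems: [0.955, 0.9924, 0.9771, 0.9717]
After subsystem 1 (A=0.955): product = 0.955
After subsystem 2 (A=0.9924): product = 0.9477
After subsystem 3 (A=0.9771): product = 0.926
After subsystem 4 (A=0.9717): product = 0.8998
A_sys = 0.8998

0.8998


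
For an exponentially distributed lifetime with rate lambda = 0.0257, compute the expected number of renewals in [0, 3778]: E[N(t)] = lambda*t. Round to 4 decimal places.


lambda = 0.0257
t = 3778
E[N(t)] = lambda * t
E[N(t)] = 0.0257 * 3778
E[N(t)] = 97.0946

97.0946


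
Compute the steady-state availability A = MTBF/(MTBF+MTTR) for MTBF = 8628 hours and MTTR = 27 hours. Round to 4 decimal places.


MTBF = 8628
MTTR = 27
MTBF + MTTR = 8655
A = 8628 / 8655
A = 0.9969

0.9969


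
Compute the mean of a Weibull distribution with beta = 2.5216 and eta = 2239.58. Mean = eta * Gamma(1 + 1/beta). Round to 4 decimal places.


beta = 2.5216, eta = 2239.58
1/beta = 0.3966
1 + 1/beta = 1.3966
Gamma(1.3966) = 0.8875
Mean = 2239.58 * 0.8875
Mean = 1987.5283

1987.5283


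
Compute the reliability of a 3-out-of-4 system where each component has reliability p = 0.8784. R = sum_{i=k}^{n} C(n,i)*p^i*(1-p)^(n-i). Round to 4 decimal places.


k = 3, n = 4, p = 0.8784
i=3: C(4,3)=4 * 0.8784^3 * 0.1216^1 = 0.3297
i=4: C(4,4)=1 * 0.8784^4 * 0.1216^0 = 0.5953
R = sum of terms = 0.925

0.925


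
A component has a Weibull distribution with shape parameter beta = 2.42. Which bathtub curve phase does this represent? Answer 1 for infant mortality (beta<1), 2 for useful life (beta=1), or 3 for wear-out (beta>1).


beta = 2.42
Compare beta to 1:
beta < 1 => infant mortality (phase 1)
beta = 1 => useful life (phase 2)
beta > 1 => wear-out (phase 3)
Since beta = 2.42, this is wear-out (increasing failure rate)
Phase = 3

3


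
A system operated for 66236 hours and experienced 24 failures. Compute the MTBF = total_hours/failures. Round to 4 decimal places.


total_hours = 66236
failures = 24
MTBF = 66236 / 24
MTBF = 2759.8333

2759.8333


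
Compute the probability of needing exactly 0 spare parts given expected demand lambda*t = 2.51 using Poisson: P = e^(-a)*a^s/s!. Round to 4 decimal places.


a = 2.51, s = 0
e^(-a) = e^(-2.51) = 0.0813
a^s = 2.51^0 = 1.0
s! = 1
P = 0.0813 * 1.0 / 1
P = 0.0813

0.0813


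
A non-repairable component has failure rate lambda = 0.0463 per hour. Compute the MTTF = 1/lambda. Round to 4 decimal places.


lambda = 0.0463
MTTF = 1 / 0.0463
MTTF = 21.5983

21.5983


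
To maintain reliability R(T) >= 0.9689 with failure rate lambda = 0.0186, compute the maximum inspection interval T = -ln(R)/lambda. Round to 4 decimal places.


R_target = 0.9689
lambda = 0.0186
-ln(0.9689) = 0.0316
T = 0.0316 / 0.0186
T = 1.6986

1.6986


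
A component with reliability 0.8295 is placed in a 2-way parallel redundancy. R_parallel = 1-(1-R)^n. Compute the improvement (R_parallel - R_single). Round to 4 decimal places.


R_single = 0.8295, n = 2
1 - R_single = 0.1705
(1 - R_single)^n = 0.1705^2 = 0.0291
R_parallel = 1 - 0.0291 = 0.9709
Improvement = 0.9709 - 0.8295
Improvement = 0.1414

0.1414


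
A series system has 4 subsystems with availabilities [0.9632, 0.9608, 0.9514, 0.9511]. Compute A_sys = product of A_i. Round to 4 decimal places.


Subsystems: [0.9632, 0.9608, 0.9514, 0.9511]
After subsystem 1 (A=0.9632): product = 0.9632
After subsystem 2 (A=0.9608): product = 0.9254
After subsystem 3 (A=0.9514): product = 0.8805
After subsystem 4 (A=0.9511): product = 0.8374
A_sys = 0.8374

0.8374


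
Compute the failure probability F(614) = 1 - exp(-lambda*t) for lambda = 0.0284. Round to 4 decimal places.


lambda = 0.0284, t = 614
lambda * t = 17.4376
exp(-17.4376) = 0.0
F(t) = 1 - 0.0
F(t) = 1.0

1.0


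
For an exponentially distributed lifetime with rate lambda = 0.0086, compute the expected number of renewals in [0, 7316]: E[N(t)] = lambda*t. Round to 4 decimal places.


lambda = 0.0086
t = 7316
E[N(t)] = lambda * t
E[N(t)] = 0.0086 * 7316
E[N(t)] = 62.9176

62.9176


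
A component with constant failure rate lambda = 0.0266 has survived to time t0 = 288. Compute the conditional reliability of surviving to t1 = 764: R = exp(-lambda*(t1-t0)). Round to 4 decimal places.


lambda = 0.0266
t0 = 288, t1 = 764
t1 - t0 = 476
lambda * (t1-t0) = 0.0266 * 476 = 12.6616
R = exp(-12.6616)
R = 0.0

0.0


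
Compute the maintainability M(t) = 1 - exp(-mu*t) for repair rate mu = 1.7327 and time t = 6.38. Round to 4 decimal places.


mu = 1.7327, t = 6.38
mu * t = 1.7327 * 6.38 = 11.0546
exp(-11.0546) = 0.0
M(t) = 1 - 0.0
M(t) = 1.0

1.0


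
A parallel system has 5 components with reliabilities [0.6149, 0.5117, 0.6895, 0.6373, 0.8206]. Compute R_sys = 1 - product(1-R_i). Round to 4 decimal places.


Components: [0.6149, 0.5117, 0.6895, 0.6373, 0.8206]
(1 - 0.6149) = 0.3851, running product = 0.3851
(1 - 0.5117) = 0.4883, running product = 0.188
(1 - 0.6895) = 0.3105, running product = 0.0584
(1 - 0.6373) = 0.3627, running product = 0.0212
(1 - 0.8206) = 0.1794, running product = 0.0038
Product of (1-R_i) = 0.0038
R_sys = 1 - 0.0038 = 0.9962

0.9962


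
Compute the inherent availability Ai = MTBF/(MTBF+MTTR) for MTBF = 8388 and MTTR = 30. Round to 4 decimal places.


MTBF = 8388
MTTR = 30
MTBF + MTTR = 8418
Ai = 8388 / 8418
Ai = 0.9964

0.9964


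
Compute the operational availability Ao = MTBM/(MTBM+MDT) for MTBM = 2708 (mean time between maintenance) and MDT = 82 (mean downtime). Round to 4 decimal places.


MTBM = 2708
MDT = 82
MTBM + MDT = 2790
Ao = 2708 / 2790
Ao = 0.9706

0.9706


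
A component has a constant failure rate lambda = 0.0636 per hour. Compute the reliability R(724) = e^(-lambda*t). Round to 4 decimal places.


lambda = 0.0636
t = 724
lambda * t = 46.0464
R(t) = e^(-46.0464)
R(t) = 0.0

0.0


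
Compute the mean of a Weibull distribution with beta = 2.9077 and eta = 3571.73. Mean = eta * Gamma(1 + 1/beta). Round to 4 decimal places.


beta = 2.9077, eta = 3571.73
1/beta = 0.3439
1 + 1/beta = 1.3439
Gamma(1.3439) = 0.8918
Mean = 3571.73 * 0.8918
Mean = 3185.2236

3185.2236


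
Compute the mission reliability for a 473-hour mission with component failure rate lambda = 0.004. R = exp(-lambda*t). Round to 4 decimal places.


lambda = 0.004
mission_time = 473
lambda * t = 0.004 * 473 = 1.892
R = exp(-1.892)
R = 0.1508

0.1508


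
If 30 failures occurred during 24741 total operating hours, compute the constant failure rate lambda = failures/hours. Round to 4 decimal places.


failures = 30
total_hours = 24741
lambda = 30 / 24741
lambda = 0.0012

0.0012


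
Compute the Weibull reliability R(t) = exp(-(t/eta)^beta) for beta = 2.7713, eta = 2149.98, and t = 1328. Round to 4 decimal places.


beta = 2.7713, eta = 2149.98, t = 1328
t/eta = 1328 / 2149.98 = 0.6177
(t/eta)^beta = 0.6177^2.7713 = 0.2631
R(t) = exp(-0.2631)
R(t) = 0.7687

0.7687


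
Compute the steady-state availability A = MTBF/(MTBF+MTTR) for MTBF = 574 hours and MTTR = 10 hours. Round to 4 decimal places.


MTBF = 574
MTTR = 10
MTBF + MTTR = 584
A = 574 / 584
A = 0.9829

0.9829


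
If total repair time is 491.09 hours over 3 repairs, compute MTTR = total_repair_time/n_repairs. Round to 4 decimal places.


total_repair_time = 491.09
n_repairs = 3
MTTR = 491.09 / 3
MTTR = 163.6967

163.6967


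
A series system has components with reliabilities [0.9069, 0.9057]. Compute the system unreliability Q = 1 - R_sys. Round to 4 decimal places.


Components: [0.9069, 0.9057]
After component 1: product = 0.9069
After component 2: product = 0.8214
R_sys = 0.8214
Q = 1 - 0.8214 = 0.1786

0.1786


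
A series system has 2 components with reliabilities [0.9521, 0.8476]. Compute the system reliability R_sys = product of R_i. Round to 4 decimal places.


Components: [0.9521, 0.8476]
After component 1 (R=0.9521): product = 0.9521
After component 2 (R=0.8476): product = 0.807
R_sys = 0.807

0.807


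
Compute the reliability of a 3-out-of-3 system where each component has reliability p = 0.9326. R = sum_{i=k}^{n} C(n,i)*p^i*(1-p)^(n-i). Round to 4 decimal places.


k = 3, n = 3, p = 0.9326
i=3: C(3,3)=1 * 0.9326^3 * 0.0674^0 = 0.8111
R = sum of terms = 0.8111

0.8111


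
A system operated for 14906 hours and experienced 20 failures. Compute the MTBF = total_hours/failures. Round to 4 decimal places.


total_hours = 14906
failures = 20
MTBF = 14906 / 20
MTBF = 745.3

745.3


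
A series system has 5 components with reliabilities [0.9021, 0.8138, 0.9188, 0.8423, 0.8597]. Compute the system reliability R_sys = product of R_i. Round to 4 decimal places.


Components: [0.9021, 0.8138, 0.9188, 0.8423, 0.8597]
After component 1 (R=0.9021): product = 0.9021
After component 2 (R=0.8138): product = 0.7341
After component 3 (R=0.9188): product = 0.6745
After component 4 (R=0.8423): product = 0.5681
After component 5 (R=0.8597): product = 0.4884
R_sys = 0.4884

0.4884


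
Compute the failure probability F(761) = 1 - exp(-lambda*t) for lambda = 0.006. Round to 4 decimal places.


lambda = 0.006, t = 761
lambda * t = 4.566
exp(-4.566) = 0.0104
F(t) = 1 - 0.0104
F(t) = 0.9896

0.9896


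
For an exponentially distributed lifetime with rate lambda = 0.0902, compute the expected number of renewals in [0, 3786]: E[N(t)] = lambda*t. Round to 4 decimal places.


lambda = 0.0902
t = 3786
E[N(t)] = lambda * t
E[N(t)] = 0.0902 * 3786
E[N(t)] = 341.4972

341.4972


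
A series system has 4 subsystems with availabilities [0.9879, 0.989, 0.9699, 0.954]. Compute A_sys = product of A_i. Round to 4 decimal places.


Subsystems: [0.9879, 0.989, 0.9699, 0.954]
After subsystem 1 (A=0.9879): product = 0.9879
After subsystem 2 (A=0.989): product = 0.977
After subsystem 3 (A=0.9699): product = 0.9476
After subsystem 4 (A=0.954): product = 0.904
A_sys = 0.904

0.904


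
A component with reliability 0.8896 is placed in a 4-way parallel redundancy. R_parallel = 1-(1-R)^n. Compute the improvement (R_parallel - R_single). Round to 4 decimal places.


R_single = 0.8896, n = 4
1 - R_single = 0.1104
(1 - R_single)^n = 0.1104^4 = 0.0001
R_parallel = 1 - 0.0001 = 0.9999
Improvement = 0.9999 - 0.8896
Improvement = 0.1103

0.1103


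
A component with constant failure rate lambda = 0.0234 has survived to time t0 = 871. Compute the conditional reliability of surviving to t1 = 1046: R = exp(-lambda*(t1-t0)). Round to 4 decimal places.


lambda = 0.0234
t0 = 871, t1 = 1046
t1 - t0 = 175
lambda * (t1-t0) = 0.0234 * 175 = 4.095
R = exp(-4.095)
R = 0.0167

0.0167


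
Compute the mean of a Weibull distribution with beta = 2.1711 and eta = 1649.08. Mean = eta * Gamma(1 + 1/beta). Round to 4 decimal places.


beta = 2.1711, eta = 1649.08
1/beta = 0.4606
1 + 1/beta = 1.4606
Gamma(1.4606) = 0.8856
Mean = 1649.08 * 0.8856
Mean = 1460.4313

1460.4313


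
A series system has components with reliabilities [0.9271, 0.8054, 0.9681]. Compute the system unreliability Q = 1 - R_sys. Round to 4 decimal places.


Components: [0.9271, 0.8054, 0.9681]
After component 1: product = 0.9271
After component 2: product = 0.7467
After component 3: product = 0.7229
R_sys = 0.7229
Q = 1 - 0.7229 = 0.2771

0.2771


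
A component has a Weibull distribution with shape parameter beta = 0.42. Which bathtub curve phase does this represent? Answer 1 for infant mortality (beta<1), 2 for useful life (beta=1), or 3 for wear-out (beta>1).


beta = 0.42
Compare beta to 1:
beta < 1 => infant mortality (phase 1)
beta = 1 => useful life (phase 2)
beta > 1 => wear-out (phase 3)
Since beta = 0.42, this is infant mortality (decreasing failure rate)
Phase = 1

1
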